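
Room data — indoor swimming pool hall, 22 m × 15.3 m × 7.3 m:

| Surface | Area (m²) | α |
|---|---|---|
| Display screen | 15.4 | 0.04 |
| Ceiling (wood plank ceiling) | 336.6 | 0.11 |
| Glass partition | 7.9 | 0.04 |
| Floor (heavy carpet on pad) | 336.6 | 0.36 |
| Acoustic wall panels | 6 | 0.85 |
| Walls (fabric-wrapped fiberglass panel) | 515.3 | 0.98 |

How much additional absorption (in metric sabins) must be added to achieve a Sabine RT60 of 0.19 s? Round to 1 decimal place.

Summing Sᵢαᵢ: 0.616 + 37.026 + 0.316 + 121.176 + 5.100 + 504.994 → A₁ = 669.228 sabins.
Target A₂ = 0.161·2457.18/0.19 = 2082.137 sabins (V = 2457.18 m³).
ΔA = A₂ − A₁ = 2082.137 − 669.228 = 1412.9 sabins.

1412.9 sabins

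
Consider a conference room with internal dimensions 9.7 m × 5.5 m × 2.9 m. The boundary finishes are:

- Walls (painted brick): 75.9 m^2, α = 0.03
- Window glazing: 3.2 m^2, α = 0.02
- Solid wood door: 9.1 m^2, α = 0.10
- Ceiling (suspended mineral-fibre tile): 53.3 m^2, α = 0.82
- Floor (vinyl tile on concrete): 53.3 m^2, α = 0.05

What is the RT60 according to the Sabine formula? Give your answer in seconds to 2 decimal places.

0.50 s

Equivalent absorption area: A = 75.9·0.03 + 3.2·0.02 + 9.1·0.10 + 53.3·0.82 + 53.3·0.05 = 49.622 m^2.
V = 9.7·5.5·2.9 = 154.715 m³.
Sabine: RT60 = 0.161 × 154.715 / 49.622 = 0.50 s.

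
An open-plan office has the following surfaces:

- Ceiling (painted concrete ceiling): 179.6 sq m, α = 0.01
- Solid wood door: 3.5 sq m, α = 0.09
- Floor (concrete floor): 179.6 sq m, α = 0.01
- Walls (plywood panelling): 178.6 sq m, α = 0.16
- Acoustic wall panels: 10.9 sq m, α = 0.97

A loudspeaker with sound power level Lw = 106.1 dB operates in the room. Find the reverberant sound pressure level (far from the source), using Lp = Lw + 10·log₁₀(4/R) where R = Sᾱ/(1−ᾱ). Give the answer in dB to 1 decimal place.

Σ(Sᵢαᵢ) = 179.6×0.01 + 3.5×0.09 + 179.6×0.01 + 178.6×0.16 + 10.9×0.97 = 43.056; total area S = 552.2 sq m.
ᾱ = 43.056/552.2 = 0.0780; R = Sᾱ/(1−ᾱ) = 43.056/(1−0.0780) = 46.698 sq m.
Lp = Lw + 10 log₁₀(4/R) = 106.1 -10.67 = 95.4 dB.

95.4 dB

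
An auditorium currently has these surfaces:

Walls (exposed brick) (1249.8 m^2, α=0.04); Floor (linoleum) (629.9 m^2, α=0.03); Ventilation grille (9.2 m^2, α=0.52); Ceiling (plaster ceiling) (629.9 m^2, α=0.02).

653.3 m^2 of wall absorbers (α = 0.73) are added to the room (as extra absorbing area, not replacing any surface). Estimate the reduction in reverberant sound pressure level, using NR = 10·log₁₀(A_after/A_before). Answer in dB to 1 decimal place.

8.1 dB

Summing Sᵢαᵢ: 49.992 + 18.897 + 4.784 + 12.598 → A_before = 86.271 sabins.
Treatment contributes 653.3·0.73 = 476.909 sabins.
New total A_after = 563.180 sabins.
Reduction = 10 log₁₀(A_after/A_before) = 10 log₁₀(6.5280) = 8.1 dB.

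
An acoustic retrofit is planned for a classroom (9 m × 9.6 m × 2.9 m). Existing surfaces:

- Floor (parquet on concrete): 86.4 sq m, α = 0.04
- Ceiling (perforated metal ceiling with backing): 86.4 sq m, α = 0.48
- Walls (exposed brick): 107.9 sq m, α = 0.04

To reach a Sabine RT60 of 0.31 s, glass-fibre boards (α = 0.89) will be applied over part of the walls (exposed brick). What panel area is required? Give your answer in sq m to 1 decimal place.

95.2

Total absorption A₁ = 86.4×0.04 + 86.4×0.48 + 107.9×0.04
  = 3.456 + 41.472 + 4.316 = 49.244 sq m sabins.
V = 250.56 m³. Target absorption A₂ = 0.161 × 250.56 / 0.31 = 130.130 sabins.
Absorption to add: 130.130 − 49.244 = 80.886 sabins.
Each sq m of panel replacing the walls (exposed brick) adds (0.89 − 0.04) = 0.85 sabins.
Panel area = 80.886 / 0.85 = 95.2 sq m.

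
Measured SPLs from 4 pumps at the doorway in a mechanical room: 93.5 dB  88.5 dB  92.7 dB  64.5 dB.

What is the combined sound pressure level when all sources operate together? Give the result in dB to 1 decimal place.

96.8 dB

Σ 10^(Lᵢ/10) = 4.812e+09.
L_total = 10·log₁₀(4.812e+09) = 96.8 dB.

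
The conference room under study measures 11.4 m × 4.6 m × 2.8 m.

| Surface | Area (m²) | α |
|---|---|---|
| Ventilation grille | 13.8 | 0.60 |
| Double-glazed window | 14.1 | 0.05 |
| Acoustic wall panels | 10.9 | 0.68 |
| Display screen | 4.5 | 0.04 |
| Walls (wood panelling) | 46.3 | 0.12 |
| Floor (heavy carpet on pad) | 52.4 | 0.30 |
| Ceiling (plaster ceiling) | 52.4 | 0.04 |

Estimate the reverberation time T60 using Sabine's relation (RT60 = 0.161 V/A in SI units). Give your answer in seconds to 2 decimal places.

Equivalent absorption area: A = 13.8*0.60 + 14.1*0.05 + 10.9*0.68 + 4.5*0.04 + 46.3*0.12 + 52.4*0.30 + 52.4*0.04 = 39.949 m².
Volume V = 11.4 × 4.6 × 2.8 = 146.832 m³.
Sabine: RT60 = 0.161 × 146.832 / 39.949 = 0.59 s.

0.59 s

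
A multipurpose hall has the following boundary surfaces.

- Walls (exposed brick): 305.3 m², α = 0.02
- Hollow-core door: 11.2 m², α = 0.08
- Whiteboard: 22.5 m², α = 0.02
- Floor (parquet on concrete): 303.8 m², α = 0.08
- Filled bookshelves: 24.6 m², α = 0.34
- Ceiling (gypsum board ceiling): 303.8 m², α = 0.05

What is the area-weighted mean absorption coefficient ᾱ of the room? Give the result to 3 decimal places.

S = Σ Sᵢ = 305.3 + 11.2 + 22.5 + 303.8 + 24.6 + 303.8 = 971.2 m².
A = 305.3×0.02 + 11.2×0.08 + 22.5×0.02 + 303.8×0.08 + 24.6×0.34 + 303.8×0.05 = 55.310 sabins.
ᾱ = 55.310 / 971.2 = 0.057.

0.057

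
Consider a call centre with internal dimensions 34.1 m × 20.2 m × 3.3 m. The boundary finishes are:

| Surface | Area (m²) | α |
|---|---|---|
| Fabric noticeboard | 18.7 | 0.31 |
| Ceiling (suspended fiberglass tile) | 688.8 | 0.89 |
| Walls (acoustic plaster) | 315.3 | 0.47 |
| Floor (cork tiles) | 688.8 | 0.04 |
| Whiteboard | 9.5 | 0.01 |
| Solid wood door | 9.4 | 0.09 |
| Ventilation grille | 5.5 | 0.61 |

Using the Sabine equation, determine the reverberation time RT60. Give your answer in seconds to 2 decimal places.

Summing Sᵢαᵢ: 5.797 + 613.032 + 148.191 + 27.552 + 0.095 + 0.846 + 3.355 → A = 798.868 sabins.
Room volume: 2273.106 m³.
RT60 = 0.161 · V / A = 0.161 × 2273.106 / 798.868 = 0.46 s.

0.46 sec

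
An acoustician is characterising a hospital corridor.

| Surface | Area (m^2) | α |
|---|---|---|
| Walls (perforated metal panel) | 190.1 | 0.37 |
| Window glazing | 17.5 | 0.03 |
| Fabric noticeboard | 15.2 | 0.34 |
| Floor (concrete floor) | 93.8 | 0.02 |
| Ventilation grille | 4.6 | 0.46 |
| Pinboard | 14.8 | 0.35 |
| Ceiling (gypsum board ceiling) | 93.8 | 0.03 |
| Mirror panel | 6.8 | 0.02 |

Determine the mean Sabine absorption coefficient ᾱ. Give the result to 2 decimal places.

S = Σ Sᵢ = 190.1 + 17.5 + 15.2 + 93.8 + 4.6 + 14.8 + 93.8 + 6.8 = 436.6 m^2.
Weighted sum Σ Sα = 88.152.
ᾱ = 88.152 / 436.6 = 0.20.

0.20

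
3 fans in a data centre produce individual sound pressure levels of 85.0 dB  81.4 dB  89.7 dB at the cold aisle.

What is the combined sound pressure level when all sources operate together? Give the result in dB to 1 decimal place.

Sum in the linear (power) domain: Σ 10^(Lᵢ/10) = 10^(85.0/10) + 10^(81.4/10) + 10^(89.7/10) = 1.388e+09.
Back to dB: 10·log₁₀ Σ = 91.4 dB.

91.4 dB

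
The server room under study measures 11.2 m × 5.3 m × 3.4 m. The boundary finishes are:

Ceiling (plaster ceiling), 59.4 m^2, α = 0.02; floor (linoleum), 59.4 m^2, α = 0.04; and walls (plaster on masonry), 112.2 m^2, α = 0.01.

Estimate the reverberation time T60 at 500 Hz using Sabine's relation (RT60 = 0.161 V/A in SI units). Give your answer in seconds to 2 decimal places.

6.93 seconds

Total absorption A = 59.4·0.02 + 59.4·0.04 + 112.2·0.01
  = 1.188 + 2.376 + 1.122 = 4.686 m^2 sabins.
V = 11.2·5.3·3.4 = 201.824 m³.
T = 0.161 V/A = 0.161·201.824/4.686 = 6.93 s.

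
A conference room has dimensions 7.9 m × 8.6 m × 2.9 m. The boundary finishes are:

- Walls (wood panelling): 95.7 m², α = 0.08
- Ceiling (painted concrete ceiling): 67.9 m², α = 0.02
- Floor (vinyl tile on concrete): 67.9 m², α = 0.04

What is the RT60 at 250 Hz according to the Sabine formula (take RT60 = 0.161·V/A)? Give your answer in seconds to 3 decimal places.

A = Σ Sᵢαᵢ = 95.7×0.08 + 67.9×0.02 + 67.9×0.04 = 11.730 sabins.
V = 7.9·8.6·2.9 = 197.026 m³.
T = 0.161 V/A = 0.161·197.026/11.730 = 2.704 s.

2.704 seconds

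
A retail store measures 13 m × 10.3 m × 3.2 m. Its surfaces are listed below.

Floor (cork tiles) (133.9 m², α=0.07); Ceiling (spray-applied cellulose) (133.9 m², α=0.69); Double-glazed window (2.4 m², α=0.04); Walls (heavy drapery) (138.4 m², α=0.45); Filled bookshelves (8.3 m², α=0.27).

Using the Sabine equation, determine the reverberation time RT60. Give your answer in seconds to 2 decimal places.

0.41 seconds

Equivalent absorption area: A = 133.9·0.07 + 133.9·0.69 + 2.4·0.04 + 138.4·0.45 + 8.3·0.27 = 166.381 m².
Volume V = 13 × 10.3 × 3.2 = 428.48 m³.
RT60 = 0.161 · V / A = 0.161 × 428.48 / 166.381 = 0.41 s.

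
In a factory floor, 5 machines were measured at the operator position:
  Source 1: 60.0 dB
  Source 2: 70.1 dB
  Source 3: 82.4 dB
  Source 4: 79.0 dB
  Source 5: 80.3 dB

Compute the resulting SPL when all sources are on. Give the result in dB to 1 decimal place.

Sum in the linear (power) domain: Σ 10^(Lᵢ/10) = 10^(60.0/10) + 10^(70.1/10) + 10^(82.4/10) + 10^(79.0/10) + 10^(80.3/10) = 3.716e+08.
Back to dB: 10·log₁₀ Σ = 85.7 dB.

85.7 dB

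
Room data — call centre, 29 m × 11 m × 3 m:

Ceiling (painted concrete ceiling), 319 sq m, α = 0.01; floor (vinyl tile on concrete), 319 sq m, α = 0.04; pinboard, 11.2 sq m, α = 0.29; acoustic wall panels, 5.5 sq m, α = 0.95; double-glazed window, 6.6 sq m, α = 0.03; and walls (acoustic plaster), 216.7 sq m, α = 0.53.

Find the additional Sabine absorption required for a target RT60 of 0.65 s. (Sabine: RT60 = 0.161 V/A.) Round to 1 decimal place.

Summing Sᵢαᵢ: 3.190 + 12.760 + 3.248 + 5.225 + 0.198 + 114.851 → A₁ = 139.472 sabins.
Target A₂ = 0.161·957/0.65 = 237.042 sabins (V = 957 m³).
Additional absorption ΔA = 237.042 − 139.472 = 97.6 sabins.

97.6 sabins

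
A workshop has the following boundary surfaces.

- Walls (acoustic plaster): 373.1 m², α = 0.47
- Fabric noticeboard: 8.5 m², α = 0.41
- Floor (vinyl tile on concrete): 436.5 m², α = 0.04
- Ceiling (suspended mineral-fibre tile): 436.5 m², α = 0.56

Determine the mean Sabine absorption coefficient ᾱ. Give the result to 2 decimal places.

0.35

Total surface area S = 1254.6 m².
Weighted sum Σ Sα = 440.742.
ᾱ = 440.742 / 1254.6 = 0.35.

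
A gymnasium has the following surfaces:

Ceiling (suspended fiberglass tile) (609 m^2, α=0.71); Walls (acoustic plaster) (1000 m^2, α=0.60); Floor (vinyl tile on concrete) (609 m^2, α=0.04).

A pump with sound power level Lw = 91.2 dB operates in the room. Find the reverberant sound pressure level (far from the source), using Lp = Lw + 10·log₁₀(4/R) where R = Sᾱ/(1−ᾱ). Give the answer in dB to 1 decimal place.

Σ(Sᵢαᵢ) = 609×0.71 + 1000×0.60 + 609×0.04 = 1056.750; total area S = 2218.0 m^2.
ᾱ = 0.4764, so room constant R = A/(1−ᾱ) = 2018.239 m^2.
Lp = Lw + 10 log₁₀(4/R) = 91.2 -27.03 = 64.2 dB.

64.2 dB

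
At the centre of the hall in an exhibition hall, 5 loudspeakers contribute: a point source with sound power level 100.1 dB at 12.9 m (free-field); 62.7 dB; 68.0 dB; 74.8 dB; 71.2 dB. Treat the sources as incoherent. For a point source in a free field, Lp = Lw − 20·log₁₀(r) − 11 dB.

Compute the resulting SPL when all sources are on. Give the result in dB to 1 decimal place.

Source at 12.9 m: Lp = 100.1 − 20·log₁₀(12.9) − 11 = 66.9 dB.
Sum in the linear (power) domain: Σ 10^(Lᵢ/10) = 10^(66.9/10) + 10^(62.7/10) + 10^(68.0/10) + 10^(74.8/10) + 10^(71.2/10) = 5.645e+07.
Combined level = 10 log₁₀(5.645e+07) = 77.5 dB.

77.5 dB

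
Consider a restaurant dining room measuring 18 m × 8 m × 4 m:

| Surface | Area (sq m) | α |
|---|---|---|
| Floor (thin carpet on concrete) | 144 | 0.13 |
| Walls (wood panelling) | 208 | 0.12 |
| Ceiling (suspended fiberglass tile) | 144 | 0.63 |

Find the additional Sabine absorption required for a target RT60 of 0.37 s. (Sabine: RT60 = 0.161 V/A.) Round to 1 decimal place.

A₁ = Σ Sᵢαᵢ = 144·0.13 + 208·0.12 + 144·0.63 = 134.400 sabins.
Target A₂ = 0.161·576/0.37 = 250.638 sabins (V = 576 m³).
ΔA = A₂ − A₁ = 250.638 − 134.400 = 116.2 sabins.

116.2 sabins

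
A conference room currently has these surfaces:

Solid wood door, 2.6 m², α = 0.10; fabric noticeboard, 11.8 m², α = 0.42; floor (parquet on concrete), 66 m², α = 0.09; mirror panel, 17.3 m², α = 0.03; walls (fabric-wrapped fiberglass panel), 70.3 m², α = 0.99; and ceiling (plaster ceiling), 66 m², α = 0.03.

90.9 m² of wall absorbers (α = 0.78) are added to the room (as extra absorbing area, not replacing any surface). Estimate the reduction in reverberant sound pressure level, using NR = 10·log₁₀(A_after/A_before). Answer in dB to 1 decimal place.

2.7 dB

Equivalent absorption area: A_before = 2.6·0.10 + 11.8·0.42 + 66·0.09 + 17.3·0.03 + 70.3·0.99 + 66·0.03 = 83.252 m².
Treatment contributes 90.9·0.78 = 70.902 sabins.
New total A_after = 154.154 sabins.
NR = 10·log₁₀(154.154/83.252) = 2.7 dB.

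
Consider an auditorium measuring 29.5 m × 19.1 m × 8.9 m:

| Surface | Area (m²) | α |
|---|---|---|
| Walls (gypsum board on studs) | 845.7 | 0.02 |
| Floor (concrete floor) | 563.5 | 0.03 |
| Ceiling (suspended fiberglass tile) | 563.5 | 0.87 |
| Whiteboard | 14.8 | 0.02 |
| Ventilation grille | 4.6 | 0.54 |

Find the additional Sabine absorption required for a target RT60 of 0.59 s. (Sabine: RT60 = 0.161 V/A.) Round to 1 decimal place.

A₁ = Σ Sᵢαᵢ = 845.7·0.02 + 563.5·0.03 + 563.5·0.87 + 14.8·0.02 + 4.6·0.54 = 526.844 sabins.
V = 5014.705 m³. Required absorption A₂ = 0.161 × 5014.705 / 0.59 = 1368.420 sabins.
Shortfall: 1368.420 − 526.844 = 841.6 sabins.

841.6 sabins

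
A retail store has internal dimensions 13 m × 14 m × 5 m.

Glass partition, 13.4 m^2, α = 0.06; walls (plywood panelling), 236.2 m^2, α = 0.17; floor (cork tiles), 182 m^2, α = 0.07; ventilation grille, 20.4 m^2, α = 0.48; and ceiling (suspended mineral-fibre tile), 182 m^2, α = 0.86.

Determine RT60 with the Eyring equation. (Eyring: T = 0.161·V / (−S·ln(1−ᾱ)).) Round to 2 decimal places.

Total surface area S = 13.4 + 236.2 + 182 + 20.4 + 182 = 634.0 m^2.
Absorption A = 13.4·0.06 + 236.2·0.17 + 182·0.07 + 20.4·0.48 + 182·0.86 = 220.010 sabins.
Mean coefficient ᾱ = A/S = 0.3470.
Eyring denominator: −S ln(1−ᾱ) = 270.197.
V = 13 × 14 × 5 = 910 m³.
T = 0.161·V/[−S·ln(1−ᾱ)] = 0.161·910/270.197 = 0.54 s.

0.54 s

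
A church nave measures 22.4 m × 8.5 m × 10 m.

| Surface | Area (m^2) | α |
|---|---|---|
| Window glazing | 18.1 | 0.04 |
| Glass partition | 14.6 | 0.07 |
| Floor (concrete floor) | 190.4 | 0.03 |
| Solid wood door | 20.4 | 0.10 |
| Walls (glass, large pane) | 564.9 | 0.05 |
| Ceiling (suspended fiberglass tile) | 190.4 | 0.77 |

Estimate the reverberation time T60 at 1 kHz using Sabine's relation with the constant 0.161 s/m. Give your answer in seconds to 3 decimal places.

1.663 s

Total absorption A = 18.1×0.04 + 14.6×0.07 + 190.4×0.03 + 20.4×0.10 + 564.9×0.05 + 190.4×0.77
  = 0.724 + 1.022 + 5.712 + 2.040 + 28.245 + 146.608 = 184.351 m^2 sabins.
Volume V = 22.4 × 8.5 × 10 = 1904 m³.
RT60 = 0.161 · V / A = 0.161 × 1904 / 184.351 = 1.663 s.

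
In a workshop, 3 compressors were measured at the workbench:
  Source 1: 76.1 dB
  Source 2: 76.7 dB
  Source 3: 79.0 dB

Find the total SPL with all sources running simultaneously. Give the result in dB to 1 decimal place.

Σ 10^(Lᵢ/10) = 1.669e+08.
L_total = 10·log₁₀(1.669e+08) = 82.2 dB.

82.2 dB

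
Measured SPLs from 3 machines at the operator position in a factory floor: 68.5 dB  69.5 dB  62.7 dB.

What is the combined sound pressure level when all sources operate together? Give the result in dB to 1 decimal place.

72.5 dB

Sum in the linear (power) domain: Σ 10^(Lᵢ/10) = 10^(68.5/10) + 10^(69.5/10) + 10^(62.7/10) = 1.785e+07.
L_total = 10·log₁₀(1.785e+07) = 72.5 dB.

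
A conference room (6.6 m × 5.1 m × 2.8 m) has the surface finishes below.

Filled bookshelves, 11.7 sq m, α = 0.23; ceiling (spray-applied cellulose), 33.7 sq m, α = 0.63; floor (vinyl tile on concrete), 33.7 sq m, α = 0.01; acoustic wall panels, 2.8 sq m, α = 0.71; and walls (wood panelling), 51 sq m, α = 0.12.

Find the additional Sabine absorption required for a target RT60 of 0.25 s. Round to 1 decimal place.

28.3 sabins

Equivalent absorption area: A₁ = 11.7×0.23 + 33.7×0.63 + 33.7×0.01 + 2.8×0.71 + 51×0.12 = 32.367 sq m.
Target A₂ = 0.161·94.248/0.25 = 60.696 sabins (V = 94.248 m³).
ΔA = A₂ − A₁ = 60.696 − 32.367 = 28.3 sabins.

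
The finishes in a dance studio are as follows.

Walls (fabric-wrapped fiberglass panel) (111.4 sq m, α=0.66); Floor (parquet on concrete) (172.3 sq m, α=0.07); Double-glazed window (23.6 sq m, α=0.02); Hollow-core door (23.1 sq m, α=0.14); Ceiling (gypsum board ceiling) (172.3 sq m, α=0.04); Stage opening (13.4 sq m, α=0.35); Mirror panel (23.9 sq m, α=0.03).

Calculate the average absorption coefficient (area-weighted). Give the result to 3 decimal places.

0.188

S = Σ Sᵢ = 111.4 + 172.3 + 23.6 + 23.1 + 172.3 + 13.4 + 23.9 = 540.0 sq m.
Weighted sum Σ Sα = 101.590.
ᾱ = A/S = 0.188.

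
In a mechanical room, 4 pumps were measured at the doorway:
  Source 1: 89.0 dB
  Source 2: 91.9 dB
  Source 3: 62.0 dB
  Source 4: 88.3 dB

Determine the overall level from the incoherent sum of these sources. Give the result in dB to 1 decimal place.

94.8 dB

Converting to relative power and adding: 10^(89.0/10) + 10^(91.9/10) + 10^(62.0/10) + 10^(88.3/10) = 3.021e+09.
L_total = 10·log₁₀(3.021e+09) = 94.8 dB.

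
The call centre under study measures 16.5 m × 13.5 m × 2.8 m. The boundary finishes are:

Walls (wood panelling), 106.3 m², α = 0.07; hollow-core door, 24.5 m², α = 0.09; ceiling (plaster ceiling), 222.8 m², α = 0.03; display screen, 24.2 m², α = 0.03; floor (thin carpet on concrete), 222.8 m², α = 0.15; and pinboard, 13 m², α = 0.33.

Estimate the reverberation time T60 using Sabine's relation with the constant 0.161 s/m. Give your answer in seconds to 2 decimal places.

Total absorption A = 106.3·0.07 + 24.5·0.09 + 222.8·0.03 + 24.2·0.03 + 222.8·0.15 + 13·0.33
  = 7.441 + 2.205 + 6.684 + 0.726 + 33.420 + 4.290 = 54.766 m² sabins.
Volume V = 16.5 × 13.5 × 2.8 = 623.7 m³.
Sabine: RT60 = 0.161 × 623.7 / 54.766 = 1.83 s.

1.83 s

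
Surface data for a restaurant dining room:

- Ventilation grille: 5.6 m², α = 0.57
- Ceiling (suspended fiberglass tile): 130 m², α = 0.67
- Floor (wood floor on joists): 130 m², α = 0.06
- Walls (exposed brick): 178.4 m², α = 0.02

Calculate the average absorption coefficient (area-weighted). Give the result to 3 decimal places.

S = Σ Sᵢ = 5.6 + 130 + 130 + 178.4 = 444.0 m².
Σ(Sᵢαᵢ) = 5.6·0.57 + 130·0.67 + 130·0.06 + 178.4·0.02 = 101.660.
ᾱ = 101.660 / 444.0 = 0.229.

0.229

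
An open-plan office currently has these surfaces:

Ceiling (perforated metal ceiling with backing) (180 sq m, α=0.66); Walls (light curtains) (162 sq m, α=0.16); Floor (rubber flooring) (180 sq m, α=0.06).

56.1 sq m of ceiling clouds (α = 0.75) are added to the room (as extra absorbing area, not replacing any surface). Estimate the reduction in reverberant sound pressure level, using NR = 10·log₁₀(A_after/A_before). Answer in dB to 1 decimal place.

Equivalent absorption area: A_before = 180·0.66 + 162·0.16 + 180·0.06 = 155.520 sq m.
Added absorption = 56.1 × 0.75 = 42.075 sabins.
New total A_after = 197.595 sabins.
NR = 10·log₁₀(197.595/155.520) = 1.0 dB.

1.0 dB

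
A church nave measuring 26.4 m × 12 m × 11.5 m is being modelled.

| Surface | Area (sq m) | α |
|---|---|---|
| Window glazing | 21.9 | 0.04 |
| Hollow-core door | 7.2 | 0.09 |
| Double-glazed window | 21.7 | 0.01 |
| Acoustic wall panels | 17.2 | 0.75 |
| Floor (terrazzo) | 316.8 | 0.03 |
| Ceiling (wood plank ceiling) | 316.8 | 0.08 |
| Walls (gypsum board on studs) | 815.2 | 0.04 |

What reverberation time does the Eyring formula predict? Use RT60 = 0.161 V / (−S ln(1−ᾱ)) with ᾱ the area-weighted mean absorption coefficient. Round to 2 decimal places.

6.95 s

Total surface area S = 21.9 + 7.2 + 21.7 + 17.2 + 316.8 + 316.8 + 815.2 = 1516.8 sq m.
Absorption A = 21.9×0.04 + 7.2×0.09 + 21.7×0.01 + 17.2×0.75 + 316.8×0.03 + 316.8×0.08 + 815.2×0.04 = 82.097 sabins.
Mean coefficient ᾱ = A/S = 0.0541.
Eyring denominator: −S ln(1−ᾱ) = 84.362.
V = 26.4 × 12 × 11.5 = 3643.2 m³.
T = 0.161·V/[−S·ln(1−ᾱ)] = 0.161·3643.2/84.362 = 6.95 s.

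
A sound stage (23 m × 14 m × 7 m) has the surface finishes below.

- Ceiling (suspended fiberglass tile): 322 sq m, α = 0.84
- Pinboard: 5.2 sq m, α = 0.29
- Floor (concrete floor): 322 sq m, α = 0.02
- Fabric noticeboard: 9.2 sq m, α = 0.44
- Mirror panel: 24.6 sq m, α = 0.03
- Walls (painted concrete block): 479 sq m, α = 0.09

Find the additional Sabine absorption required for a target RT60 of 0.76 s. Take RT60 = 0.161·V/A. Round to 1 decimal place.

Summing Sᵢαᵢ: 270.480 + 1.508 + 6.440 + 4.048 + 0.738 + 43.110 → A₁ = 326.324 sabins.
For T = 0.76 s, need A₂ = 0.161·V/T = 0.161·2254/0.76 = 477.492 sabins.
ΔA = A₂ − A₁ = 477.492 − 326.324 = 151.2 sabins.

151.2 sabins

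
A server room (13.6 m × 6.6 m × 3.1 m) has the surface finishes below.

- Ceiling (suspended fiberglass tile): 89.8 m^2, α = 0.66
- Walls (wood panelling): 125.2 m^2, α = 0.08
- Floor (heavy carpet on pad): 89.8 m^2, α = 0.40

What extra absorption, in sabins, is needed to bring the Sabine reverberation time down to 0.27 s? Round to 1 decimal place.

Total absorption A₁ = 89.8×0.66 + 125.2×0.08 + 89.8×0.40
  = 59.268 + 10.016 + 35.920 = 105.204 m^2 sabins.
For T = 0.27 s, need A₂ = 0.161·V/T = 0.161·278.256/0.27 = 165.923 sabins.
ΔA = A₂ − A₁ = 165.923 − 105.204 = 60.7 sabins.

60.7 sabins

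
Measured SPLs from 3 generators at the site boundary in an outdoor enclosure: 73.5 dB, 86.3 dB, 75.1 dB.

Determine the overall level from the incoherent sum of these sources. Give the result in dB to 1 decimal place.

Converting to relative power and adding: 10^(73.5/10) + 10^(86.3/10) + 10^(75.1/10) = 4.813e+08.
Combined level = 10 log₁₀(4.813e+08) = 86.8 dB.

86.8 dB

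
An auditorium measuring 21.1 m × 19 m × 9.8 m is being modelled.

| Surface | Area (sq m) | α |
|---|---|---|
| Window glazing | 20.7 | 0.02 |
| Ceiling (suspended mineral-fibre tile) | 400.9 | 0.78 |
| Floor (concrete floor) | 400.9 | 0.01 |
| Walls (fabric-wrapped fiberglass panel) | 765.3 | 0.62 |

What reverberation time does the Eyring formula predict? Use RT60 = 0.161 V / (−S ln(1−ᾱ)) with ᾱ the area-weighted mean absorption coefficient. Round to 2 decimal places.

0.58 sec

S = Σ Sᵢ = 1587.8 sq m.
Absorption A = 20.7·0.02 + 400.9·0.78 + 400.9·0.01 + 765.3·0.62 = 791.611 sabins.
ᾱ = 791.611 / 1587.8 = 0.4986.
Eyring denominator: −S ln(1−ᾱ) = 1096.139.
V = 21.1 × 19 × 9.8 = 3928.82 m³.
T = 0.161·V/[−S·ln(1−ᾱ)] = 0.161·3928.82/1096.139 = 0.58 s.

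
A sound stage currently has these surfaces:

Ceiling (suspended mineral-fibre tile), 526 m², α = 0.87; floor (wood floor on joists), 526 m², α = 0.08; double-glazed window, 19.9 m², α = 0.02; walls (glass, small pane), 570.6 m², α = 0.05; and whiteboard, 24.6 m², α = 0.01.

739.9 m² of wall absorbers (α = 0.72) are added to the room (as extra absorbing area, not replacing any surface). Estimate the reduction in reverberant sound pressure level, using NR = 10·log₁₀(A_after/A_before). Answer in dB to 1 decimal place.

Summing Sᵢαᵢ: 457.620 + 42.080 + 0.398 + 28.530 + 0.246 → A_before = 528.874 sabins.
Treatment contributes 739.9·0.72 = 532.728 sabins.
New total A_after = 1061.602 sabins.
NR = 10·log₁₀(1061.602/528.874) = 3.0 dB.

3.0 dB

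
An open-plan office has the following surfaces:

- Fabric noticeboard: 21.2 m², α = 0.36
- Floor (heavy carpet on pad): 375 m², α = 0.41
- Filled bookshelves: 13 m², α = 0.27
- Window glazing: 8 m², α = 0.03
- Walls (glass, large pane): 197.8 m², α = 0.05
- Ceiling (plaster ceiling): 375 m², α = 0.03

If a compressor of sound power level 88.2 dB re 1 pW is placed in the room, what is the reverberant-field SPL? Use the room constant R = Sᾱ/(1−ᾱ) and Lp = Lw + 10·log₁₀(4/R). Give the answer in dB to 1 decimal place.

70.6 dB

Σ(Sᵢαᵢ) = 21.2·0.36 + 375·0.41 + 13·0.27 + 8·0.03 + 197.8·0.05 + 375·0.03 = 186.272; total area S = 990.0 m².
ᾱ = 186.272/990.0 = 0.1882; R = Sᾱ/(1−ᾱ) = 186.272/(1−0.1882) = 229.456 m².
Lp = Lw + 10 log₁₀(4/R) = 88.2 -17.59 = 70.6 dB.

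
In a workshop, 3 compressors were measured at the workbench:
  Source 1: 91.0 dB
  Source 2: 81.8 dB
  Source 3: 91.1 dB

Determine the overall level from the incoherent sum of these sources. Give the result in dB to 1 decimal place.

94.3 dB

Converting to relative power and adding: 10^(91.0/10) + 10^(81.8/10) + 10^(91.1/10) = 2.699e+09.
Combined level = 10 log₁₀(2.699e+09) = 94.3 dB.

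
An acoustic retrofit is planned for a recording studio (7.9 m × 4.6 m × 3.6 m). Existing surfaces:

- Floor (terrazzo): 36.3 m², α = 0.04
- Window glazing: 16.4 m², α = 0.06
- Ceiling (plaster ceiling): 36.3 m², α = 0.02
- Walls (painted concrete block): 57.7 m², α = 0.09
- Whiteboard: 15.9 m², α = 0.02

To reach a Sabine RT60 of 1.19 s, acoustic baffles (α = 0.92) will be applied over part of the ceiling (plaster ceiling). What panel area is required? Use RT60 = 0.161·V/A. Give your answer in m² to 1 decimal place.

10.0

Equivalent absorption area: A₁ = 36.3*0.04 + 16.4*0.06 + 36.3*0.02 + 57.7*0.09 + 15.9*0.02 = 8.673 m².
V = 130.824 m³. Target absorption A₂ = 0.161 × 130.824 / 1.19 = 17.700 sabins.
Absorption to add: 17.700 − 8.673 = 9.027 sabins.
Each m² of panel replacing the ceiling (plaster ceiling) adds (0.92 − 0.02) = 0.90 sabins.
Panel area = 9.027 / 0.90 = 10.0 m².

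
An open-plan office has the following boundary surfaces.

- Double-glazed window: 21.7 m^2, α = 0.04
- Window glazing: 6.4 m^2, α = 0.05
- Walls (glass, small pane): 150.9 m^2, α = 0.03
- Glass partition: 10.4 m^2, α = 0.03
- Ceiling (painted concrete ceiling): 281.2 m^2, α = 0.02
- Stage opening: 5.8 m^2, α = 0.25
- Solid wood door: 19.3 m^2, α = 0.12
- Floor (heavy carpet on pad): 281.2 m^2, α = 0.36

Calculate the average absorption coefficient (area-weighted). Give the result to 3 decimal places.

S = Σ Sᵢ = 21.7 + 6.4 + 150.9 + 10.4 + 281.2 + 5.8 + 19.3 + 281.2 = 776.9 m^2.
Weighted sum Σ Sα = 116.649.
ᾱ = A/S = 0.150.

0.150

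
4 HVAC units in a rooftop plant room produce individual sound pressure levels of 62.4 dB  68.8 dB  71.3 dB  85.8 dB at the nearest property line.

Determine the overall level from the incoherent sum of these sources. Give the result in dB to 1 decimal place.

Sum in the linear (power) domain: Σ 10^(Lᵢ/10) = 10^(62.4/10) + 10^(68.8/10) + 10^(71.3/10) + 10^(85.8/10) = 4.03e+08.
Combined level = 10 log₁₀(4.03e+08) = 86.1 dB.

86.1 dB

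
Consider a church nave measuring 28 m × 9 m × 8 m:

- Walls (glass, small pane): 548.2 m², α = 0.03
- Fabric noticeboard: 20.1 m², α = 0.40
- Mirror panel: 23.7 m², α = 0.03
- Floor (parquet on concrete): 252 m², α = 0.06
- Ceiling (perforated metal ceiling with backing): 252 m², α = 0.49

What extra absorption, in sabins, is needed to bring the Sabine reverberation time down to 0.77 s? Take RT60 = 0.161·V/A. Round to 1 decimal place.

257.7 sabins

A₁ = Σ Sᵢαᵢ = 548.2·0.03 + 20.1·0.40 + 23.7·0.03 + 252·0.06 + 252·0.49 = 163.797 sabins.
V = 2016 m³. Required absorption A₂ = 0.161 × 2016 / 0.77 = 421.527 sabins.
ΔA = A₂ − A₁ = 421.527 − 163.797 = 257.7 sabins.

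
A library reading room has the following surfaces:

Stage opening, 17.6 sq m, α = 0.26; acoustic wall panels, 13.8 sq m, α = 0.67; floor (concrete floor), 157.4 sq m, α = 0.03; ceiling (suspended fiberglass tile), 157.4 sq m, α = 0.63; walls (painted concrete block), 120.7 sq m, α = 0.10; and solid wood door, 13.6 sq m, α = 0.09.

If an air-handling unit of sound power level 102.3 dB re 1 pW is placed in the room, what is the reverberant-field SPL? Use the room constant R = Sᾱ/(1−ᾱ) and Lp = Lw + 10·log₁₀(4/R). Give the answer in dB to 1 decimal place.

Σ(Sᵢαᵢ) = 17.6×0.26 + 13.8×0.67 + 157.4×0.03 + 157.4×0.63 + 120.7×0.10 + 13.6×0.09 = 131.000; total area S = 480.5 sq m.
ᾱ = 131.000/480.5 = 0.2726; R = Sᾱ/(1−ᾱ) = 131.000/(1−0.2726) = 180.093 sq m.
Lp = 102.3 + 10·log₁₀(4/180.093) = 102.3 + (-16.53) = 85.8 dB.

85.8 dB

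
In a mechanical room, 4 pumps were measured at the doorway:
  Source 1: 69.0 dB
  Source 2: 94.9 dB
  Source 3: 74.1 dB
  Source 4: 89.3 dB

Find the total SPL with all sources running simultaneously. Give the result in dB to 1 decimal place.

96.0 dB

Converting to relative power and adding: 10^(69.0/10) + 10^(94.9/10) + 10^(74.1/10) + 10^(89.3/10) = 3.975e+09.
Combined level = 10 log₁₀(3.975e+09) = 96.0 dB.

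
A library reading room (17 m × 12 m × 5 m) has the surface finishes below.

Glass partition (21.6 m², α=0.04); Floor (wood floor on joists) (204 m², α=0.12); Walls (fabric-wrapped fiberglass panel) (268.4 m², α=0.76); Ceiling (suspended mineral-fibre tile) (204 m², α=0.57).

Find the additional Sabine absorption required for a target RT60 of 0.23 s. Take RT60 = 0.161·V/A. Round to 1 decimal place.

Total absorption A₁ = 21.6×0.04 + 204×0.12 + 268.4×0.76 + 204×0.57
  = 0.864 + 24.480 + 203.984 + 116.280 = 345.608 m² sabins.
For T = 0.23 s, need A₂ = 0.161·V/T = 0.161·1020/0.23 = 714.000 sabins.
ΔA = A₂ − A₁ = 714.000 − 345.608 = 368.4 sabins.

368.4 sabins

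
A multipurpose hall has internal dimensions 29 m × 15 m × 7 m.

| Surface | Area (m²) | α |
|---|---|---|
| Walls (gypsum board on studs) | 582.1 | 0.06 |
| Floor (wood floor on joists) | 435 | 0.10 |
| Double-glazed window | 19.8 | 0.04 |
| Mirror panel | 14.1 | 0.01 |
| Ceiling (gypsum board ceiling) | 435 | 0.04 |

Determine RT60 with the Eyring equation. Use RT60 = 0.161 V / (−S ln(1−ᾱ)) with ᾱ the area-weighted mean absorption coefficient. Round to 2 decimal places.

4.90 s

S = Σ Sᵢ = 1486.0 m².
Σ(Sᵢαᵢ) = 582.1×0.06 + 435×0.10 + 19.8×0.04 + 14.1×0.01 + 435×0.04 = 96.759.
Mean coefficient ᾱ = A/S = 0.0651.
Eyring denominator: −S ln(1−ᾱ) = 100.031.
V = 29 × 15 × 7 = 3045 m³.
T = 0.161·V/[−S·ln(1−ᾱ)] = 0.161·3045/100.031 = 4.90 s.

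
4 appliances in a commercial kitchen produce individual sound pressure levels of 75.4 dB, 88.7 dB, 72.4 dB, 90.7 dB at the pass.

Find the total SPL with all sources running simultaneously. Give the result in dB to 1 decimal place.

92.9 dB

Converting to relative power and adding: 10^(75.4/10) + 10^(88.7/10) + 10^(72.4/10) + 10^(90.7/10) = 1.968e+09.
L_total = 10·log₁₀(1.968e+09) = 92.9 dB.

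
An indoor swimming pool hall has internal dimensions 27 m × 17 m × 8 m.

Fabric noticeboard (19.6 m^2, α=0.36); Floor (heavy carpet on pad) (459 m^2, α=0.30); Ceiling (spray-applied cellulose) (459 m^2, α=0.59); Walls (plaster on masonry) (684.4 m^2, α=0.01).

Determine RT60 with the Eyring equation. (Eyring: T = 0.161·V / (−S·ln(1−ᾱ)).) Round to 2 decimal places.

1.21 sec

S = Σ Sᵢ = 1622.0 m^2.
Σ(Sᵢαᵢ) = 19.6×0.36 + 459×0.30 + 459×0.59 + 684.4×0.01 = 422.410.
Mean coefficient ᾱ = A/S = 0.2604.
−S·ln(1−ᾱ) = −1622.0 × ln(1 − 0.2604) = 489.269.
V = 27 × 17 × 8 = 3672 m³.
RT60 = 0.161 × 3672 / 489.269 = 1.21 s.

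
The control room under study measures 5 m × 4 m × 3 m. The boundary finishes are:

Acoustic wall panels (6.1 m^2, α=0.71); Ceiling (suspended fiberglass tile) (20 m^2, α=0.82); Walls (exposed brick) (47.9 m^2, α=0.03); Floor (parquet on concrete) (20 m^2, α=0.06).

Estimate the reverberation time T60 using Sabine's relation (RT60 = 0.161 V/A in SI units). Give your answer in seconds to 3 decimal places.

Total absorption A = 6.1·0.71 + 20·0.82 + 47.9·0.03 + 20·0.06
  = 4.331 + 16.400 + 1.437 + 1.200 = 23.368 m^2 sabins.
Room volume: 60 m³.
T = 0.161 V/A = 0.161·60/23.368 = 0.413 s.

0.413 s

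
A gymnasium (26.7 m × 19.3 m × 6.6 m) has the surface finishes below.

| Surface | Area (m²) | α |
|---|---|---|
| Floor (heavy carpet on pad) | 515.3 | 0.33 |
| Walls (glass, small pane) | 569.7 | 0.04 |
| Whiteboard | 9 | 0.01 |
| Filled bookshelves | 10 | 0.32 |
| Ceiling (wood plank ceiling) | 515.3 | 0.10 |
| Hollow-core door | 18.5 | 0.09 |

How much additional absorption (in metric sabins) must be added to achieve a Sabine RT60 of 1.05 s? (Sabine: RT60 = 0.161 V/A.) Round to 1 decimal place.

Equivalent absorption area: A₁ = 515.3·0.33 + 569.7·0.04 + 9·0.01 + 10·0.32 + 515.3·0.10 + 18.5·0.09 = 249.322 m².
For T = 1.05 s, need A₂ = 0.161·V/T = 0.161·3401.046/1.05 = 521.494 sabins.
Additional absorption ΔA = 521.494 − 249.322 = 272.2 sabins.

272.2 sabins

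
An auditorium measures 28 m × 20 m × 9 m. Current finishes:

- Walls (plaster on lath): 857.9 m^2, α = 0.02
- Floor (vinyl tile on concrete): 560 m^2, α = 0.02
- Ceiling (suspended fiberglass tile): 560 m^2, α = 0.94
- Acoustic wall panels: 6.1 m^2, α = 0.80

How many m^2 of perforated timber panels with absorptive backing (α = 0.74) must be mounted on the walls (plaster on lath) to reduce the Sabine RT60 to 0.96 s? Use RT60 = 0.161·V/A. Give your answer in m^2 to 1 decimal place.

396.7

Summing Sᵢαᵢ: 17.158 + 11.200 + 526.400 + 4.880 → A₁ = 559.638 sabins.
V = 5040 m³. Target absorption A₂ = 0.161 × 5040 / 0.96 = 845.250 sabins.
Absorption to add: 845.250 − 559.638 = 285.612 sabins.
Net gain per m^2: Δα = 0.74 − 0.02 = 0.72.
Area = ΔA/Δα = 285.612/0.72 = 396.7 m^2.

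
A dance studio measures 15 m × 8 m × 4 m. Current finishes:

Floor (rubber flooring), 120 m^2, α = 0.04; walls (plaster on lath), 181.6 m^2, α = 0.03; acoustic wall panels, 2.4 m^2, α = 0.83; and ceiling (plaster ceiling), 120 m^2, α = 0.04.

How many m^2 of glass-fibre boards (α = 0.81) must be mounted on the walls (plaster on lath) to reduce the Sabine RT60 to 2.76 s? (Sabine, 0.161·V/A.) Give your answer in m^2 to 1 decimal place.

Summing Sᵢαᵢ: 4.800 + 5.448 + 1.992 + 4.800 → A₁ = 17.040 sabins.
V = 480 m³. Target absorption A₂ = 0.161 × 480 / 2.76 = 28.000 sabins.
ΔA needed = 28.000 − 17.040 = 10.960 sabins.
Net gain per m^2: Δα = 0.81 − 0.03 = 0.78.
Panel area = 10.960 / 0.78 = 14.1 m^2.

14.1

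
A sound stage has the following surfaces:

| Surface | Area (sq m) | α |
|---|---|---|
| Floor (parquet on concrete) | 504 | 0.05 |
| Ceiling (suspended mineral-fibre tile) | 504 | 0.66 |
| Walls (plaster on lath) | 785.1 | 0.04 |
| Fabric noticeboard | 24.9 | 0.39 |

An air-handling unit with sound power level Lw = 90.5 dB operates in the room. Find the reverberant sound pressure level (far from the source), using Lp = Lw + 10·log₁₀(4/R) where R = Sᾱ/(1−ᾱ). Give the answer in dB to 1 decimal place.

Σ(Sᵢαᵢ) = 504·0.05 + 504·0.66 + 785.1·0.04 + 24.9·0.39 = 398.955; total area S = 1818.0 sq m.
ᾱ = 0.2194, so room constant R = A/(1−ᾱ) = 511.088 sq m.
Lp = 90.5 + 10·log₁₀(4/511.088) = 90.5 + (-21.06) = 69.4 dB.

69.4 dB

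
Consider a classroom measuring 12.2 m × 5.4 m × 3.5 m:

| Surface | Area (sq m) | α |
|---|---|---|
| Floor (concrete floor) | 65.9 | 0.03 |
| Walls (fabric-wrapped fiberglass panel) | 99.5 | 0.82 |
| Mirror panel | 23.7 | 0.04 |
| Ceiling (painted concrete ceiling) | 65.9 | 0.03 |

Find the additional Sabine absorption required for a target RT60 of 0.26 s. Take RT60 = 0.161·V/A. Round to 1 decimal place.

56.3 sabins

Total absorption A₁ = 65.9·0.03 + 99.5·0.82 + 23.7·0.04 + 65.9·0.03
  = 1.977 + 81.590 + 0.948 + 1.977 = 86.492 sq m sabins.
V = 230.58 m³. Required absorption A₂ = 0.161 × 230.58 / 0.26 = 142.782 sabins.
Additional absorption ΔA = 142.782 − 86.492 = 56.3 sabins.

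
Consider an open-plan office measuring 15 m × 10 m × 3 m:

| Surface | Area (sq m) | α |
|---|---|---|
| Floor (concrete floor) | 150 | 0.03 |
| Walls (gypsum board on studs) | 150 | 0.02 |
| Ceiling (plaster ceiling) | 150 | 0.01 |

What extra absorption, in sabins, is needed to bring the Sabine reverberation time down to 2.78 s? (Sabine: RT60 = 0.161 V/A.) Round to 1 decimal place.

Equivalent absorption area: A₁ = 150×0.03 + 150×0.02 + 150×0.01 = 9.000 sq m.
V = 450 m³. Required absorption A₂ = 0.161 × 450 / 2.78 = 26.061 sabins.
ΔA = A₂ − A₁ = 26.061 − 9.000 = 17.1 sabins.

17.1 sabins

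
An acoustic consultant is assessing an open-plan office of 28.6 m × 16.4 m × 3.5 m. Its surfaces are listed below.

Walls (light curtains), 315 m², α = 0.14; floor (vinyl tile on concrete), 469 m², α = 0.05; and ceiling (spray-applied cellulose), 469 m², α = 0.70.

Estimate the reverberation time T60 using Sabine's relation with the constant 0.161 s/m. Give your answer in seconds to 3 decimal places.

Summing Sᵢαᵢ: 44.100 + 23.450 + 328.300 → A = 395.850 sabins.
V = 28.6·16.4·3.5 = 1641.64 m³.
RT60 = 0.161 · V / A = 0.161 × 1641.64 / 395.850 = 0.668 s.

0.668 s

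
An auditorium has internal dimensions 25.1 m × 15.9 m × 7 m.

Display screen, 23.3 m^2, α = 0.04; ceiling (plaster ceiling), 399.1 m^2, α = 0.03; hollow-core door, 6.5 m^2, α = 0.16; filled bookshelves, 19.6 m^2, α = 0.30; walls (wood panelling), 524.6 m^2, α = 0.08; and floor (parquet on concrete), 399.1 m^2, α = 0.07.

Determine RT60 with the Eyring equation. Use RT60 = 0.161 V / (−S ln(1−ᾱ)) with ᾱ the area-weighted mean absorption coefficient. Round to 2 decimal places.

Total surface area S = 23.3 + 399.1 + 6.5 + 19.6 + 524.6 + 399.1 = 1372.2 m^2.
Σ(Sᵢαᵢ) = 23.3·0.04 + 399.1·0.03 + 6.5·0.16 + 19.6·0.30 + 524.6·0.08 + 399.1·0.07 = 89.730.
ᾱ = 89.730 / 1372.2 = 0.0654.
Eyring denominator: −S ln(1−ᾱ) = 92.811.
V = 25.1 × 15.9 × 7 = 2793.63 m³.
RT60 = 0.161 × 2793.63 / 92.811 = 4.85 s.

4.85 sec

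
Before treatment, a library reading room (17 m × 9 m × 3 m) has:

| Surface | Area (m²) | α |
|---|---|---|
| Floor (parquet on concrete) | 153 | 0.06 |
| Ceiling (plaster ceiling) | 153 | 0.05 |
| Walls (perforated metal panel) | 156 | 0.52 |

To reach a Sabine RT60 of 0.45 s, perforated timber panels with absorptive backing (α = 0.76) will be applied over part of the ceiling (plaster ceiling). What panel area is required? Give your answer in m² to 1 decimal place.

A₁ = Σ Sᵢαᵢ = 153·0.06 + 153·0.05 + 156·0.52 = 97.950 sabins.
V = 459 m³. Target absorption A₂ = 0.161 × 459 / 0.45 = 164.220 sabins.
Absorption to add: 164.220 − 97.950 = 66.270 sabins.
Each m² of panel replacing the ceiling (plaster ceiling) adds (0.76 − 0.05) = 0.71 sabins.
Area = ΔA/Δα = 66.270/0.71 = 93.3 m².

93.3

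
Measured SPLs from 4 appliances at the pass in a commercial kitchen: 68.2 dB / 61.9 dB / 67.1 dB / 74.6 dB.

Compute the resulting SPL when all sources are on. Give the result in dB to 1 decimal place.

Σ 10^(Lᵢ/10) = 4.212e+07.
Combined level = 10 log₁₀(4.212e+07) = 76.2 dB.

76.2 dB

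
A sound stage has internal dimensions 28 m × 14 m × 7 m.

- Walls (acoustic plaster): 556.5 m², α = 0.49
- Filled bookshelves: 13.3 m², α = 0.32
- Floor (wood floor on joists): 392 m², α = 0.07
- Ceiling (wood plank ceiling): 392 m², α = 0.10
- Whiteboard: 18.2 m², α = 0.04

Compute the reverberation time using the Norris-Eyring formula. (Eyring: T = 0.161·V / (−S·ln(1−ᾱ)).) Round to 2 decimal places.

1.11 seconds

Total surface area S = 556.5 + 13.3 + 392 + 392 + 18.2 = 1372.0 m².
Absorption A = 556.5×0.49 + 13.3×0.32 + 392×0.07 + 392×0.10 + 18.2×0.04 = 344.309 sabins.
Mean coefficient ᾱ = A/S = 0.2510.
Eyring denominator: −S ln(1−ᾱ) = 396.530.
V = 28 × 14 × 7 = 2744 m³.
RT60 = 0.161 × 2744 / 396.530 = 1.11 s.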